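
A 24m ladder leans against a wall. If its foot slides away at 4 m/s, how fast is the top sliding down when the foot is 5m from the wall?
20√551/551 ≈ 0.852 m/s

x² + y² = 24²
2x·dx/dt + 2y·dy/dt = 0
dy/dt = -x/y · dx/dt = -5/√551 · 4 = -20√551/551 m/s
The top is descending at 20√551/551 ≈ 0.852 m/s.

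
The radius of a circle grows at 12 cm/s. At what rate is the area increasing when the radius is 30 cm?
720π cm²/s

A = πr²
dA/dt = 2πr · dr/dt = 2π(30)(12) = 720π cm²/s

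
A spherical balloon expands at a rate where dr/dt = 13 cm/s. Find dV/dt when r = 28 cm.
40768π cm³/s

V = (4/3)πr³
dV/dt = dV/dr · dr/dt = 4πr² · 13
At r = 28: dV/dt = 40768π cm³/s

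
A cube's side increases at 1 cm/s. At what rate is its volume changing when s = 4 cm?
48 cm³/s

V = s³
dV/dt = 3s² · ds/dt = 3·4²·1 = 48 cm³/s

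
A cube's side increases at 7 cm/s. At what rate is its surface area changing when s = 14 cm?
1176 cm²/s

A = 6s²
dA/dt = 12s · ds/dt = 12·14·7 = 1176 cm²/s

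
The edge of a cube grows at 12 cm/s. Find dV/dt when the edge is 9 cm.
2916 cm³/s

V = s³
dV/dt = 3s² · ds/dt = 3·9²·12 = 2916 cm³/s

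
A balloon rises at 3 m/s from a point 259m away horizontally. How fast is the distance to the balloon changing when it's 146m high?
438√88397/88397 ≈ 1.473 m/s

z² = 259² + y²
z = √(259² + 146²) = √88397
dz/dt = y/z · dy/dt = 146/√88397 · 3 = 438√88397/88397 ≈ 1.473 m/s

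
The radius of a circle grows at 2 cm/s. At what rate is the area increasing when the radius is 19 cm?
76π cm²/s

A = πr²
dA/dt = 2πr · dr/dt = 2π(19)(2) = 76π cm²/s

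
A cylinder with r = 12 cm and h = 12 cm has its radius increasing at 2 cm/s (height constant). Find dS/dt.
144π cm²/s

S = 2πrh + 2πr² (lateral + bases)
dS/dt = (2πh + 4πr)·dr/dt = (2π·12 + 4π·12)·2
= 144π cm²/s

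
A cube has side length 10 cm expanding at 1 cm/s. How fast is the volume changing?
300 cm³/s

V = s³
dV/dt = 3s² · ds/dt = 3·10²·1 = 300 cm³/s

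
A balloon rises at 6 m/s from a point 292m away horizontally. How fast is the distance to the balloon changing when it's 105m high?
630√96289/96289 ≈ 2.03 m/s

z² = 292² + y²
z = √(292² + 105²) = √96289
dz/dt = y/z · dy/dt = 105/√96289 · 6 = 630√96289/96289 ≈ 2.03 m/s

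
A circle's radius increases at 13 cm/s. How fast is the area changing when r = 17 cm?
442π cm²/s

A = πr²
dA/dt = 2πr · dr/dt = 2π(17)(13) = 442π cm²/s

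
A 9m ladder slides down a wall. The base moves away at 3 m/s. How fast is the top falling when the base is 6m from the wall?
6√5/5 ≈ 2.683 m/s

x² + y² = 9²
2x·dx/dt + 2y·dy/dt = 0
dy/dt = -x/y · dx/dt = -6/(3√5) · 3 = -6√5/5 m/s
The top is descending at 6√5/5 ≈ 2.683 m/s.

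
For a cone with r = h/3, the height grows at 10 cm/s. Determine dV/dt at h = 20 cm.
4000π/9 cm³/s

V = (1/3)π(h/3)²h = πh³/27
dV/dt = πh²/9 · 10
At h = 20: dV/dt = 4000π/9 cm³/s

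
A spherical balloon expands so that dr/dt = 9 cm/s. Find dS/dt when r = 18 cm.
1296π cm²/s

S = 4πr²
dS/dt = dS/dr · dr/dt = 8πr · 9
At r = 18: dS/dt = 1296π cm²/s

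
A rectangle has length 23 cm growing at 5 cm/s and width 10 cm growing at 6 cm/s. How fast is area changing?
188 cm²/s

A = lw
dA/dt = w·dl/dt + l·dw/dt = 10·5 + 23·6 = 188 cm²/s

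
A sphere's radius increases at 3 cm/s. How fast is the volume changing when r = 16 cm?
3072π cm³/s

V = (4/3)πr³
dV/dt = dV/dr · dr/dt = 4πr² · 3
At r = 16: dV/dt = 3072π cm³/s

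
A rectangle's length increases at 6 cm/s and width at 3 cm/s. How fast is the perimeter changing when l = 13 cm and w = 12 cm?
18 cm/s

P = 2(l + w)
dP/dt = 2(dl/dt + dw/dt) = 2(6 + 3) = 18 cm/s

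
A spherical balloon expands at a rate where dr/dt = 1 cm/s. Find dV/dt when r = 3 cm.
36π cm³/s

V = (4/3)πr³
dV/dt = dV/dr · dr/dt = 4πr² · 1
At r = 3: dV/dt = 36π cm³/s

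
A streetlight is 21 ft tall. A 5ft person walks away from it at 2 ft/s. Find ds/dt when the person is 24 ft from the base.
5/8 ft/s

By similar triangles: 21/(x+s) = 5/s
Solving: s = 5x/16
ds/dt = 5/16 · dx/dt = 5/16 · 2 = 5/8 ft/s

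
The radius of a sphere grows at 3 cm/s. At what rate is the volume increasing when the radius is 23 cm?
6348π cm³/s

V = (4/3)πr³
dV/dt = dV/dr · dr/dt = 4πr² · 3
At r = 23: dV/dt = 6348π cm³/s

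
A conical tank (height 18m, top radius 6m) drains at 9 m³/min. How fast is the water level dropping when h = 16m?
81/(256π) ≈ 0.1007 m/min

r/h = 6/18, so r = (1/3)h
V = (1/3)πr²h = (1/3)π((1/3)h)²h = (1/27)πh³
dV/dh = (1/9)πh²
dh/dt = (dV/dt)/(dV/dh) = -9/((1/9)π·16²) = -81/(256π) m/min
The level is dropping at 81/(256π) ≈ 0.1007 m/min.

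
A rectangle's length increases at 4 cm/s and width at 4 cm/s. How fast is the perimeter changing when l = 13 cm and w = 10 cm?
16 cm/s

P = 2(l + w)
dP/dt = 2(dl/dt + dw/dt) = 2(4 + 4) = 16 cm/s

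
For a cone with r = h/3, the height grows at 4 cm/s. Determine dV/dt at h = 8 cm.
256π/9 cm³/s

V = (1/3)π(h/3)²h = πh³/27
dV/dt = πh²/9 · 4
At h = 8: dV/dt = 256π/9 cm³/s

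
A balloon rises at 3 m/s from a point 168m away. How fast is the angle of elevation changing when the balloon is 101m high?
0.013116 rad/s

tan(θ) = y/168
sec²(θ) · dθ/dt = (1/168) · dy/dt
dθ/dt = cos²(θ)/168 · 3 = 168/(168² + 101²) · 3
dθ/dt = 0.013116 rad/s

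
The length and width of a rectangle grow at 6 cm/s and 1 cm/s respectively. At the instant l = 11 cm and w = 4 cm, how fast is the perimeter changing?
14 cm/s

P = 2(l + w)
dP/dt = 2(dl/dt + dw/dt) = 2(6 + 1) = 14 cm/s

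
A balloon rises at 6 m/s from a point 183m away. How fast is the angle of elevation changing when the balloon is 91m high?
0.026287 rad/s

tan(θ) = y/183
sec²(θ) · dθ/dt = (1/183) · dy/dt
dθ/dt = cos²(θ)/183 · 6 = 183/(183² + 91²) · 6
dθ/dt = 0.026287 rad/s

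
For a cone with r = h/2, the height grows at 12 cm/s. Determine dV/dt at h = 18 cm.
972π cm³/s

V = (1/3)π(h/2)²h = πh³/12
dV/dt = πh²/4 · 12
At h = 18: dV/dt = 972π cm³/s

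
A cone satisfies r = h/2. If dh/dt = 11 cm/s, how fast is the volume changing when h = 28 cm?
2156π cm³/s

V = (1/3)π(h/2)²h = πh³/12
dV/dt = πh²/4 · 11
At h = 28: dV/dt = 2156π cm³/s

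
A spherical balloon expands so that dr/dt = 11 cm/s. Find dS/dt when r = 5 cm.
440π cm²/s

S = 4πr²
dS/dt = dS/dr · dr/dt = 8πr · 11
At r = 5: dS/dt = 440π cm²/s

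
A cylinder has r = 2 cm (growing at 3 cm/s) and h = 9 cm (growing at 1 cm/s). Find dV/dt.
112π cm³/s

V = πr²h
dV/dt = 2πrh·dr/dt + πr²·dh/dt
= 2π(2)(9)(3) + π(2)²(1)
= 112π cm³/s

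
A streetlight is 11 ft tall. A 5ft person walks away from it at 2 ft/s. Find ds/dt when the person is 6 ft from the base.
5/3 ft/s

By similar triangles: 11/(x+s) = 5/s
Solving: s = 5x/6
ds/dt = 5/6 · dx/dt = 5/6 · 2 = 5/3 ft/s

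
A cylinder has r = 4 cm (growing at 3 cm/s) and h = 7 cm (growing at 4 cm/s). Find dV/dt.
232π cm³/s

V = πr²h
dV/dt = 2πrh·dr/dt + πr²·dh/dt
= 2π(4)(7)(3) + π(4)²(4)
= 232π cm³/s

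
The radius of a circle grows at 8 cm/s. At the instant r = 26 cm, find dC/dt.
16π cm/s

C = 2πr
dC/dt = 2π · dr/dt = 2π · 8 = 16π cm/s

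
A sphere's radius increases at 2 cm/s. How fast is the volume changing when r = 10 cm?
800π cm³/s

V = (4/3)πr³
dV/dt = dV/dr · dr/dt = 4πr² · 2
At r = 10: dV/dt = 800π cm³/s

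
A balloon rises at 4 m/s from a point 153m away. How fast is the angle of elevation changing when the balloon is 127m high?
0.015479 rad/s

tan(θ) = y/153
sec²(θ) · dθ/dt = (1/153) · dy/dt
dθ/dt = cos²(θ)/153 · 4 = 153/(153² + 127²) · 4
dθ/dt = 0.015479 rad/s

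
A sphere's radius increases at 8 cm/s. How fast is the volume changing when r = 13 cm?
5408π cm³/s

V = (4/3)πr³
dV/dt = dV/dr · dr/dt = 4πr² · 8
At r = 13: dV/dt = 5408π cm³/s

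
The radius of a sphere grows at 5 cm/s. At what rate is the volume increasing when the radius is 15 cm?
4500π cm³/s

V = (4/3)πr³
dV/dt = dV/dr · dr/dt = 4πr² · 5
At r = 15: dV/dt = 4500π cm³/s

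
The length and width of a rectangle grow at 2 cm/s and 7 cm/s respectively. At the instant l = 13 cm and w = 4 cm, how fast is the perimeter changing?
18 cm/s

P = 2(l + w)
dP/dt = 2(dl/dt + dw/dt) = 2(2 + 7) = 18 cm/s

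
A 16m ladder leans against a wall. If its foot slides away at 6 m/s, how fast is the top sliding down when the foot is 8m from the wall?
2√3 ≈ 3.464 m/s

x² + y² = 16²
2x·dx/dt + 2y·dy/dt = 0
dy/dt = -x/y · dx/dt = -8/(8√3) · 6 = -2√3 m/s
The top is descending at 2√3 ≈ 3.464 m/s.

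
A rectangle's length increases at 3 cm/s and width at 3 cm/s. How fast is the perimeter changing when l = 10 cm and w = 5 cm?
12 cm/s

P = 2(l + w)
dP/dt = 2(dl/dt + dw/dt) = 2(3 + 3) = 12 cm/s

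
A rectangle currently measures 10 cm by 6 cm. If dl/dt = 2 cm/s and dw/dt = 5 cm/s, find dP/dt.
14 cm/s

P = 2(l + w)
dP/dt = 2(dl/dt + dw/dt) = 2(2 + 5) = 14 cm/s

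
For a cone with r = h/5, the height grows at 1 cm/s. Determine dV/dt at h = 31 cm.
961π/25 cm³/s

V = (1/3)π(h/5)²h = πh³/75
dV/dt = πh²/25 · 1
At h = 31: dV/dt = 961π/25 cm³/s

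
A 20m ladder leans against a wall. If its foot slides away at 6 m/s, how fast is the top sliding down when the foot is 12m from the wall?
9/2 = 4.5 m/s

x² + y² = 20²
2x·dx/dt + 2y·dy/dt = 0
dy/dt = -x/y · dx/dt = -12/16 · 6 = -9/2 m/s
The top is descending at 9/2 = 4.5 m/s.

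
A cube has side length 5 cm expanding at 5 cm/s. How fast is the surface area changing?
300 cm²/s

A = 6s²
dA/dt = 12s · ds/dt = 12·5·5 = 300 cm²/s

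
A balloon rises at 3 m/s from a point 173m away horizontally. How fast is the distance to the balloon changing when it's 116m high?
348√43385/43385 ≈ 1.671 m/s

z² = 173² + y²
z = √(173² + 116²) = √43385
dz/dt = y/z · dy/dt = 116/√43385 · 3 = 348√43385/43385 ≈ 1.671 m/s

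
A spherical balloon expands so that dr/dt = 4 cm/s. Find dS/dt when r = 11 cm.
352π cm²/s

S = 4πr²
dS/dt = dS/dr · dr/dt = 8πr · 4
At r = 11: dS/dt = 352π cm²/s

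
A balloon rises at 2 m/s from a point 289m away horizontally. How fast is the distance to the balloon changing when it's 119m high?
7√2/13 ≈ 0.7615 m/s

z² = 289² + y²
z = √(289² + 119²) = 221√2
dz/dt = y/z · dy/dt = 119/(221√2) · 2 = 7√2/13 ≈ 0.7615 m/s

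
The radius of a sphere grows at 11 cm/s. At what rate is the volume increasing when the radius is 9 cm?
3564π cm³/s

V = (4/3)πr³
dV/dt = dV/dr · dr/dt = 4πr² · 11
At r = 9: dV/dt = 3564π cm³/s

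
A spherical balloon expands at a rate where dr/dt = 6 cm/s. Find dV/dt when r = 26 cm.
16224π cm³/s

V = (4/3)πr³
dV/dt = dV/dr · dr/dt = 4πr² · 6
At r = 26: dV/dt = 16224π cm³/s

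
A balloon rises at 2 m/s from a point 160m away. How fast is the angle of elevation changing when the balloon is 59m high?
0.011004 rad/s

tan(θ) = y/160
sec²(θ) · dθ/dt = (1/160) · dy/dt
dθ/dt = cos²(θ)/160 · 2 = 160/(160² + 59²) · 2
dθ/dt = 0.011004 rad/s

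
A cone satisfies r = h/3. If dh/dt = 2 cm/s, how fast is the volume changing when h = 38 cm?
2888π/9 cm³/s

V = (1/3)π(h/3)²h = πh³/27
dV/dt = πh²/9 · 2
At h = 38: dV/dt = 2888π/9 cm³/s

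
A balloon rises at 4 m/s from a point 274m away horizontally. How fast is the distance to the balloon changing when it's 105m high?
420√86101/86101 ≈ 1.431 m/s

z² = 274² + y²
z = √(274² + 105²) = √86101
dz/dt = y/z · dy/dt = 105/√86101 · 4 = 420√86101/86101 ≈ 1.431 m/s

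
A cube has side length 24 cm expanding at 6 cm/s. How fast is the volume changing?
10368 cm³/s

V = s³
dV/dt = 3s² · ds/dt = 3·24²·6 = 10368 cm³/s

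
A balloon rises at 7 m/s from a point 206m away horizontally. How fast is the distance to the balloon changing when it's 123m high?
861√57565/57565 ≈ 3.589 m/s

z² = 206² + y²
z = √(206² + 123²) = √57565
dz/dt = y/z · dy/dt = 123/√57565 · 7 = 861√57565/57565 ≈ 3.589 m/s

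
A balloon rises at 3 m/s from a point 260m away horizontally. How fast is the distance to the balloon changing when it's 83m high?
249√74489/74489 ≈ 0.9123 m/s

z² = 260² + y²
z = √(260² + 83²) = √74489
dz/dt = y/z · dy/dt = 83/√74489 · 3 = 249√74489/74489 ≈ 0.9123 m/s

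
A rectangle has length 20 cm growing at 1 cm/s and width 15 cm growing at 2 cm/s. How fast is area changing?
55 cm²/s

A = lw
dA/dt = w·dl/dt + l·dw/dt = 15·1 + 20·2 = 55 cm²/s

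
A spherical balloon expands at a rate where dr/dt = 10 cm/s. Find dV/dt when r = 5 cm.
1000π cm³/s

V = (4/3)πr³
dV/dt = dV/dr · dr/dt = 4πr² · 10
At r = 5: dV/dt = 1000π cm³/s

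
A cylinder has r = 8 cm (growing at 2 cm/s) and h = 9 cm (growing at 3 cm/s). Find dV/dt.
480π cm³/s

V = πr²h
dV/dt = 2πrh·dr/dt + πr²·dh/dt
= 2π(8)(9)(2) + π(8)²(3)
= 480π cm³/s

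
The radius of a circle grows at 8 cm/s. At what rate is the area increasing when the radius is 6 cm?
96π cm²/s

A = πr²
dA/dt = 2πr · dr/dt = 2π(6)(8) = 96π cm²/s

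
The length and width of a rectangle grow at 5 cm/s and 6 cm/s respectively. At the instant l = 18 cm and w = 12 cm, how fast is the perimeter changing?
22 cm/s

P = 2(l + w)
dP/dt = 2(dl/dt + dw/dt) = 2(5 + 6) = 22 cm/s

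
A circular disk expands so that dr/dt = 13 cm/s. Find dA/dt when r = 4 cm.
104π cm²/s

A = πr²
dA/dt = 2πr · dr/dt = 2π(4)(13) = 104π cm²/s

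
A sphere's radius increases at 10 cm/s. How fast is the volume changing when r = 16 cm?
10240π cm³/s

V = (4/3)πr³
dV/dt = dV/dr · dr/dt = 4πr² · 10
At r = 16: dV/dt = 10240π cm³/s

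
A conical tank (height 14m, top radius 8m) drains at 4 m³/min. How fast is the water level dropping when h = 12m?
49/(576π) ≈ 0.02708 m/min

r/h = 8/14, so r = (4/7)h
V = (1/3)πr²h = (1/3)π((4/7)h)²h = (16/147)πh³
dV/dh = (16/49)πh²
dh/dt = (dV/dt)/(dV/dh) = -4/((16/49)π·12²) = -49/(576π) m/min
The level is dropping at 49/(576π) ≈ 0.02708 m/min.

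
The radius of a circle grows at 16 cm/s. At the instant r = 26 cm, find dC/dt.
32π cm/s

C = 2πr
dC/dt = 2π · dr/dt = 2π · 16 = 32π cm/s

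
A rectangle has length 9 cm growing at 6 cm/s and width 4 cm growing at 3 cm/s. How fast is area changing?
51 cm²/s

A = lw
dA/dt = w·dl/dt + l·dw/dt = 4·6 + 9·3 = 51 cm²/s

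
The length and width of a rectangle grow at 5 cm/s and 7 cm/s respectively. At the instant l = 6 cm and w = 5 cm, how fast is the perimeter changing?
24 cm/s

P = 2(l + w)
dP/dt = 2(dl/dt + dw/dt) = 2(5 + 7) = 24 cm/s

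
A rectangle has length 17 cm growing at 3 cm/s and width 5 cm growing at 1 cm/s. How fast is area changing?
32 cm²/s

A = lw
dA/dt = w·dl/dt + l·dw/dt = 5·3 + 17·1 = 32 cm²/s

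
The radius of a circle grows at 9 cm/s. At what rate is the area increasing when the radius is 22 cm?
396π cm²/s

A = πr²
dA/dt = 2πr · dr/dt = 2π(22)(9) = 396π cm²/s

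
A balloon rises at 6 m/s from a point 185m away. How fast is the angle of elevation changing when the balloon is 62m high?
0.029158 rad/s

tan(θ) = y/185
sec²(θ) · dθ/dt = (1/185) · dy/dt
dθ/dt = cos²(θ)/185 · 6 = 185/(185² + 62²) · 6
dθ/dt = 0.029158 rad/s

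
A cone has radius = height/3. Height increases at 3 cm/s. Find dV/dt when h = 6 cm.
12π cm³/s

V = (1/3)π(h/3)²h = πh³/27
dV/dt = πh²/9 · 3
At h = 6: dV/dt = 12π cm³/s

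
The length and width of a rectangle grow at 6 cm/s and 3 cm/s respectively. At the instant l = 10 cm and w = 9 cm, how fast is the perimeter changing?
18 cm/s

P = 2(l + w)
dP/dt = 2(dl/dt + dw/dt) = 2(6 + 3) = 18 cm/s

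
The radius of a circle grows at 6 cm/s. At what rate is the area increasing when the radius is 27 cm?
324π cm²/s

A = πr²
dA/dt = 2πr · dr/dt = 2π(27)(6) = 324π cm²/s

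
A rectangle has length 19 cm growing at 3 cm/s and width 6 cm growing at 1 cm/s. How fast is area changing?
37 cm²/s

A = lw
dA/dt = w·dl/dt + l·dw/dt = 6·3 + 19·1 = 37 cm²/s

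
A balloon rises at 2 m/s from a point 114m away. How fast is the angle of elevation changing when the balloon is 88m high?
0.010993 rad/s

tan(θ) = y/114
sec²(θ) · dθ/dt = (1/114) · dy/dt
dθ/dt = cos²(θ)/114 · 2 = 114/(114² + 88²) · 2
dθ/dt = 0.010993 rad/s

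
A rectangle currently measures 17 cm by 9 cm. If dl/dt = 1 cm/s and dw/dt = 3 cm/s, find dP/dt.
8 cm/s

P = 2(l + w)
dP/dt = 2(dl/dt + dw/dt) = 2(1 + 3) = 8 cm/s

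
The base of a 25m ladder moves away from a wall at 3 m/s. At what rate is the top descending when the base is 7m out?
7/8 = 0.875 m/s

x² + y² = 25²
2x·dx/dt + 2y·dy/dt = 0
dy/dt = -x/y · dx/dt = -7/24 · 3 = -7/8 m/s
The top is descending at 7/8 = 0.875 m/s.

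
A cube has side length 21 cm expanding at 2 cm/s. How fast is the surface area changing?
504 cm²/s

A = 6s²
dA/dt = 12s · ds/dt = 12·21·2 = 504 cm²/s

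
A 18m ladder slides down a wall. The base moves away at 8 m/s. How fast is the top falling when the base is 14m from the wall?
7√2 ≈ 9.899 m/s

x² + y² = 18²
2x·dx/dt + 2y·dy/dt = 0
dy/dt = -x/y · dx/dt = -14/(8√2) · 8 = -7√2 m/s
The top is descending at 7√2 ≈ 9.899 m/s.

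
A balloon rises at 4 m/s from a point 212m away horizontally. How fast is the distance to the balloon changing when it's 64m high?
64√3065/3065 ≈ 1.156 m/s

z² = 212² + y²
z = √(212² + 64²) = 4√3065
dz/dt = y/z · dy/dt = 64/(4√3065) · 4 = 64√3065/3065 ≈ 1.156 m/s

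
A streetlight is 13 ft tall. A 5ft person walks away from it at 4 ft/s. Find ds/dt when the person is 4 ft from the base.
5/2 ft/s

By similar triangles: 13/(x+s) = 5/s
Solving: s = 5x/8
ds/dt = 5/8 · dx/dt = 5/8 · 4 = 5/2 ft/s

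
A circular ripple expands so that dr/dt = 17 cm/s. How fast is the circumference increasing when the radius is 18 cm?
34π cm/s

C = 2πr
dC/dt = 2π · dr/dt = 2π · 17 = 34π cm/s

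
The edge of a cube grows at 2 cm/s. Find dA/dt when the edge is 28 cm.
672 cm²/s

A = 6s²
dA/dt = 12s · ds/dt = 12·28·2 = 672 cm²/s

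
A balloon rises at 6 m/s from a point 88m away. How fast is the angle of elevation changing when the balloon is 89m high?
0.033706 rad/s

tan(θ) = y/88
sec²(θ) · dθ/dt = (1/88) · dy/dt
dθ/dt = cos²(θ)/88 · 6 = 88/(88² + 89²) · 6
dθ/dt = 0.033706 rad/s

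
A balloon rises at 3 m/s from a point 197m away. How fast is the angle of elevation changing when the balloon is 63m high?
0.013816 rad/s

tan(θ) = y/197
sec²(θ) · dθ/dt = (1/197) · dy/dt
dθ/dt = cos²(θ)/197 · 3 = 197/(197² + 63²) · 3
dθ/dt = 0.013816 rad/s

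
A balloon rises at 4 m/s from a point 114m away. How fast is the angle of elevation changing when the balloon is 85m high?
0.022551 rad/s

tan(θ) = y/114
sec²(θ) · dθ/dt = (1/114) · dy/dt
dθ/dt = cos²(θ)/114 · 4 = 114/(114² + 85²) · 4
dθ/dt = 0.022551 rad/s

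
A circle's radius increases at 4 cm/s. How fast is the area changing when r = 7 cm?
56π cm²/s

A = πr²
dA/dt = 2πr · dr/dt = 2π(7)(4) = 56π cm²/s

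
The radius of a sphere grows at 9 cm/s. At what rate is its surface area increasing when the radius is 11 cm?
792π cm²/s

S = 4πr²
dS/dt = dS/dr · dr/dt = 8πr · 9
At r = 11: dS/dt = 792π cm²/s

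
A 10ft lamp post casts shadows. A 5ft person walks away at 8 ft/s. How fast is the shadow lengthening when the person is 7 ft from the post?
8 ft/s

By similar triangles: 10/(x+s) = 5/s
Solving: s = 5x/5
ds/dt = 5/5 · dx/dt = 1 · 8 = 8 ft/s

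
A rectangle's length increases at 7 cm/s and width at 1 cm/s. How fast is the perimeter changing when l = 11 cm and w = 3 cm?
16 cm/s

P = 2(l + w)
dP/dt = 2(dl/dt + dw/dt) = 2(7 + 1) = 16 cm/s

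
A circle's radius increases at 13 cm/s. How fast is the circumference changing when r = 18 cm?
26π cm/s

C = 2πr
dC/dt = 2π · dr/dt = 2π · 13 = 26π cm/s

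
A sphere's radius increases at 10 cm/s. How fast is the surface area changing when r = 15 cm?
1200π cm²/s

S = 4πr²
dS/dt = dS/dr · dr/dt = 8πr · 10
At r = 15: dS/dt = 1200π cm²/s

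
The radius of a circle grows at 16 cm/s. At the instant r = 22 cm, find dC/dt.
32π cm/s

C = 2πr
dC/dt = 2π · dr/dt = 2π · 16 = 32π cm/s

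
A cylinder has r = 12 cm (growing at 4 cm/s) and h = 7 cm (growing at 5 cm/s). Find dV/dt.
1392π cm³/s

V = πr²h
dV/dt = 2πrh·dr/dt + πr²·dh/dt
= 2π(12)(7)(4) + π(12)²(5)
= 1392π cm³/s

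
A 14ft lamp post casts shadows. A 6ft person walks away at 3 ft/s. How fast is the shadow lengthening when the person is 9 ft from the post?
9/4 ft/s

By similar triangles: 14/(x+s) = 6/s
Solving: s = 6x/8
ds/dt = 6/8 · dx/dt = 3/4 · 3 = 9/4 ft/s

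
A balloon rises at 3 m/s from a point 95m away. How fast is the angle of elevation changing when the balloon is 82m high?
0.018096 rad/s

tan(θ) = y/95
sec²(θ) · dθ/dt = (1/95) · dy/dt
dθ/dt = cos²(θ)/95 · 3 = 95/(95² + 82²) · 3
dθ/dt = 0.018096 rad/s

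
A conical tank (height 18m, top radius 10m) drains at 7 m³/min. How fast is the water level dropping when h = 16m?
567/(6400π) ≈ 0.0282 m/min

r/h = 10/18, so r = (5/9)h
V = (1/3)πr²h = (1/3)π((5/9)h)²h = (25/243)πh³
dV/dh = (25/81)πh²
dh/dt = (dV/dt)/(dV/dh) = -7/((25/81)π·16²) = -567/(6400π) m/min
The level is dropping at 567/(6400π) ≈ 0.0282 m/min.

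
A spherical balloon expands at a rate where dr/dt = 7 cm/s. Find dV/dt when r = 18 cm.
9072π cm³/s

V = (4/3)πr³
dV/dt = dV/dr · dr/dt = 4πr² · 7
At r = 18: dV/dt = 9072π cm³/s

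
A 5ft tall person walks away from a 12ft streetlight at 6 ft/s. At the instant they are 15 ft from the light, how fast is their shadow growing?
30/7 ft/s

By similar triangles: 12/(x+s) = 5/s
Solving: s = 5x/7
ds/dt = 5/7 · dx/dt = 5/7 · 6 = 30/7 ft/s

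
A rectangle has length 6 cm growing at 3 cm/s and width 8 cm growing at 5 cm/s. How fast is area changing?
54 cm²/s

A = lw
dA/dt = w·dl/dt + l·dw/dt = 8·3 + 6·5 = 54 cm²/s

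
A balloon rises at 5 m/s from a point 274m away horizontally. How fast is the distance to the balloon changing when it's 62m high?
31√19730/3946 ≈ 1.103 m/s

z² = 274² + y²
z = √(274² + 62²) = 2√19730
dz/dt = y/z · dy/dt = 62/(2√19730) · 5 = 31√19730/3946 ≈ 1.103 m/s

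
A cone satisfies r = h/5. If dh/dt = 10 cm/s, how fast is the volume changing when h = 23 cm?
1058π/5 cm³/s

V = (1/3)π(h/5)²h = πh³/75
dV/dt = πh²/25 · 10
At h = 23: dV/dt = 1058π/5 cm³/s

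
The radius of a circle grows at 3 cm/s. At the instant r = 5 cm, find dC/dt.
6π cm/s

C = 2πr
dC/dt = 2π · dr/dt = 2π · 3 = 6π cm/s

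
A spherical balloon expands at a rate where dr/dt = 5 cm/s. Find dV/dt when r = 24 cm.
11520π cm³/s

V = (4/3)πr³
dV/dt = dV/dr · dr/dt = 4πr² · 5
At r = 24: dV/dt = 11520π cm³/s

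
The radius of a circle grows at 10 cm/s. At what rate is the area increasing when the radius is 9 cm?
180π cm²/s

A = πr²
dA/dt = 2πr · dr/dt = 2π(9)(10) = 180π cm²/s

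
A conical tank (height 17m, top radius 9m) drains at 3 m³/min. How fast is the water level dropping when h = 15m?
289/(6075π) ≈ 0.01514 m/min

r/h = 9/17, so r = (9/17)h
V = (1/3)πr²h = (1/3)π((9/17)h)²h = (27/289)πh³
dV/dh = (81/289)πh²
dh/dt = (dV/dt)/(dV/dh) = -3/((81/289)π·15²) = -289/(6075π) m/min
The level is dropping at 289/(6075π) ≈ 0.01514 m/min.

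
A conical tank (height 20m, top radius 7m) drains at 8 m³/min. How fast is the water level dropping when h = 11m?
3200/(5929π) ≈ 0.1718 m/min

r/h = 7/20, so r = (7/20)h
V = (1/3)πr²h = (1/3)π((7/20)h)²h = (49/1200)πh³
dV/dh = (49/400)πh²
dh/dt = (dV/dt)/(dV/dh) = -8/((49/400)π·11²) = -3200/(5929π) m/min
The level is dropping at 3200/(5929π) ≈ 0.1718 m/min.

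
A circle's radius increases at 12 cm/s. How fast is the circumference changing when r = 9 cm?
24π cm/s

C = 2πr
dC/dt = 2π · dr/dt = 2π · 12 = 24π cm/s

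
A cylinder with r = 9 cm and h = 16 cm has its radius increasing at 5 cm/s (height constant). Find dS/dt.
340π cm²/s

S = 2πrh + 2πr² (lateral + bases)
dS/dt = (2πh + 4πr)·dr/dt = (2π·16 + 4π·9)·5
= 340π cm²/s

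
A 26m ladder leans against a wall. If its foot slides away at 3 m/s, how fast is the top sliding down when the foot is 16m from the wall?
8√105/35 ≈ 2.342 m/s

x² + y² = 26²
2x·dx/dt + 2y·dy/dt = 0
dy/dt = -x/y · dx/dt = -16/(2√105) · 3 = -8√105/35 m/s
The top is descending at 8√105/35 ≈ 2.342 m/s.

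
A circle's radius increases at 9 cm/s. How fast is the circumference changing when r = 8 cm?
18π cm/s

C = 2πr
dC/dt = 2π · dr/dt = 2π · 9 = 18π cm/s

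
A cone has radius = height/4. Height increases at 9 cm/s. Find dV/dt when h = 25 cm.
5625π/16 cm³/s

V = (1/3)π(h/4)²h = πh³/48
dV/dt = πh²/16 · 9
At h = 25: dV/dt = 5625π/16 cm³/s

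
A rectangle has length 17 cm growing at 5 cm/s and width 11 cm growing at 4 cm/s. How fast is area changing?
123 cm²/s

A = lw
dA/dt = w·dl/dt + l·dw/dt = 11·5 + 17·4 = 123 cm²/s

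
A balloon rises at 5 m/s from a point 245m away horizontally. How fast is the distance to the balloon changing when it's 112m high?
80√1481/1481 ≈ 2.079 m/s

z² = 245² + y²
z = √(245² + 112²) = 7√1481
dz/dt = y/z · dy/dt = 112/(7√1481) · 5 = 80√1481/1481 ≈ 2.079 m/s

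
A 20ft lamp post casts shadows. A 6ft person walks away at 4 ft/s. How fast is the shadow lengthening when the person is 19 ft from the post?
12/7 ft/s

By similar triangles: 20/(x+s) = 6/s
Solving: s = 6x/14
ds/dt = 6/14 · dx/dt = 3/7 · 4 = 12/7 ft/s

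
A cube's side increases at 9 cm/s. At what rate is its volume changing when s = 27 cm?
19683 cm³/s

V = s³
dV/dt = 3s² · ds/dt = 3·27²·9 = 19683 cm³/s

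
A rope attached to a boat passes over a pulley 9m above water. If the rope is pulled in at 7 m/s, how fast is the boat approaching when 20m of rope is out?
140√319/319 ≈ 7.838 m/s

rope² = x² + 9²
x = √(20² - 9²) = √319
dx/dt = (rope/x) · d(rope)/dt = (20/√319) · (-7) = -140√319/319 m/s
The boat approaches at 140√319/319 ≈ 7.838 m/s.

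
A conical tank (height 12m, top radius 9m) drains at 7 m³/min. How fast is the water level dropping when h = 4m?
7/(9π) ≈ 0.2476 m/min

r/h = 9/12, so r = (3/4)h
V = (1/3)πr²h = (1/3)π((3/4)h)²h = (3/16)πh³
dV/dh = (9/16)πh²
dh/dt = (dV/dt)/(dV/dh) = -7/((9/16)π·4²) = -7/(9π) m/min
The level is dropping at 7/(9π) ≈ 0.2476 m/min.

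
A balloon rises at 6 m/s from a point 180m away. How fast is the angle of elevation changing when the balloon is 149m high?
0.01978 rad/s

tan(θ) = y/180
sec²(θ) · dθ/dt = (1/180) · dy/dt
dθ/dt = cos²(θ)/180 · 6 = 180/(180² + 149²) · 6
dθ/dt = 0.01978 rad/s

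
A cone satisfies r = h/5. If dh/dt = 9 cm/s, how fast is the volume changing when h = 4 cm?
144π/25 cm³/s

V = (1/3)π(h/5)²h = πh³/75
dV/dt = πh²/25 · 9
At h = 4: dV/dt = 144π/25 cm³/s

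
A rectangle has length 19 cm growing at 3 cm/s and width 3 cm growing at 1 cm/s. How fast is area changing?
28 cm²/s

A = lw
dA/dt = w·dl/dt + l·dw/dt = 3·3 + 19·1 = 28 cm²/s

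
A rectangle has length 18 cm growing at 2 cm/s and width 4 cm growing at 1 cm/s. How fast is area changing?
26 cm²/s

A = lw
dA/dt = w·dl/dt + l·dw/dt = 4·2 + 18·1 = 26 cm²/s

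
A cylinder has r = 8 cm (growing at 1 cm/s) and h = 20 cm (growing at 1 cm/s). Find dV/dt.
384π cm³/s

V = πr²h
dV/dt = 2πrh·dr/dt + πr²·dh/dt
= 2π(8)(20)(1) + π(8)²(1)
= 384π cm³/s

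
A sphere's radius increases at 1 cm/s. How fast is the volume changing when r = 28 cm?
3136π cm³/s

V = (4/3)πr³
dV/dt = dV/dr · dr/dt = 4πr² · 1
At r = 28: dV/dt = 3136π cm³/s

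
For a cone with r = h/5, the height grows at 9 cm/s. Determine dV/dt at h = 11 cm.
1089π/25 cm³/s

V = (1/3)π(h/5)²h = πh³/75
dV/dt = πh²/25 · 9
At h = 11: dV/dt = 1089π/25 cm³/s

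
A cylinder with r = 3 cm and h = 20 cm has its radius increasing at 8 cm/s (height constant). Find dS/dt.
416π cm²/s

S = 2πrh + 2πr² (lateral + bases)
dS/dt = (2πh + 4πr)·dr/dt = (2π·20 + 4π·3)·8
= 416π cm²/s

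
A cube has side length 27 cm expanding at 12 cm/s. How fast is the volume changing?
26244 cm³/s

V = s³
dV/dt = 3s² · ds/dt = 3·27²·12 = 26244 cm³/s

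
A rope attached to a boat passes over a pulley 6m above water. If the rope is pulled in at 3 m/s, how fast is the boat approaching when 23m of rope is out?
69√493/493 ≈ 3.108 m/s

rope² = x² + 6²
x = √(23² - 6²) = √493
dx/dt = (rope/x) · d(rope)/dt = (23/√493) · (-3) = -69√493/493 m/s
The boat approaches at 69√493/493 ≈ 3.108 m/s.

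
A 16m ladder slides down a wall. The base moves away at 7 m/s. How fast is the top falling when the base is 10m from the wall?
35√39/39 ≈ 5.604 m/s

x² + y² = 16²
2x·dx/dt + 2y·dy/dt = 0
dy/dt = -x/y · dx/dt = -10/(2√39) · 7 = -35√39/39 m/s
The top is descending at 35√39/39 ≈ 5.604 m/s.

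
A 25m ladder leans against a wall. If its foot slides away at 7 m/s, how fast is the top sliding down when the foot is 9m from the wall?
63√34/136 ≈ 2.701 m/s

x² + y² = 25²
2x·dx/dt + 2y·dy/dt = 0
dy/dt = -x/y · dx/dt = -9/(4√34) · 7 = -63√34/136 m/s
The top is descending at 63√34/136 ≈ 2.701 m/s.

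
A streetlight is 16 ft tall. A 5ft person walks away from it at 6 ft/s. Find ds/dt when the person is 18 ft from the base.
30/11 ft/s

By similar triangles: 16/(x+s) = 5/s
Solving: s = 5x/11
ds/dt = 5/11 · dx/dt = 5/11 · 6 = 30/11 ft/s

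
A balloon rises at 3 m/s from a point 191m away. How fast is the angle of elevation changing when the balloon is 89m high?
0.012905 rad/s

tan(θ) = y/191
sec²(θ) · dθ/dt = (1/191) · dy/dt
dθ/dt = cos²(θ)/191 · 3 = 191/(191² + 89²) · 3
dθ/dt = 0.012905 rad/s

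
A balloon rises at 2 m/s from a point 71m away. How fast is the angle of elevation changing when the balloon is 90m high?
0.010806 rad/s

tan(θ) = y/71
sec²(θ) · dθ/dt = (1/71) · dy/dt
dθ/dt = cos²(θ)/71 · 2 = 71/(71² + 90²) · 2
dθ/dt = 0.010806 rad/s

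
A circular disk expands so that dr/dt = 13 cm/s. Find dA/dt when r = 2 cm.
52π cm²/s

A = πr²
dA/dt = 2πr · dr/dt = 2π(2)(13) = 52π cm²/s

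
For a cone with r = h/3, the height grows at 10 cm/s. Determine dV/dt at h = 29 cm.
8410π/9 cm³/s

V = (1/3)π(h/3)²h = πh³/27
dV/dt = πh²/9 · 10
At h = 29: dV/dt = 8410π/9 cm³/s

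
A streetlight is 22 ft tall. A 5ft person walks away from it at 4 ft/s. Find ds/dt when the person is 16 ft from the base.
20/17 ft/s

By similar triangles: 22/(x+s) = 5/s
Solving: s = 5x/17
ds/dt = 5/17 · dx/dt = 5/17 · 4 = 20/17 ft/s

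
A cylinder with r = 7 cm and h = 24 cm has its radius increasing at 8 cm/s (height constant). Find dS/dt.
608π cm²/s

S = 2πrh + 2πr² (lateral + bases)
dS/dt = (2πh + 4πr)·dr/dt = (2π·24 + 4π·7)·8
= 608π cm²/s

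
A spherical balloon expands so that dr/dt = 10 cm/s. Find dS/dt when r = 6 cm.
480π cm²/s

S = 4πr²
dS/dt = dS/dr · dr/dt = 8πr · 10
At r = 6: dS/dt = 480π cm²/s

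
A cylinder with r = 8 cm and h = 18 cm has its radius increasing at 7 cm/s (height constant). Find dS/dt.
476π cm²/s

S = 2πrh + 2πr² (lateral + bases)
dS/dt = (2πh + 4πr)·dr/dt = (2π·18 + 4π·8)·7
= 476π cm²/s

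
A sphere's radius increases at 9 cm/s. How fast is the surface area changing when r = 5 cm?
360π cm²/s

S = 4πr²
dS/dt = dS/dr · dr/dt = 8πr · 9
At r = 5: dS/dt = 360π cm²/s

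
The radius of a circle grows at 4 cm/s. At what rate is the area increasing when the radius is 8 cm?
64π cm²/s

A = πr²
dA/dt = 2πr · dr/dt = 2π(8)(4) = 64π cm²/s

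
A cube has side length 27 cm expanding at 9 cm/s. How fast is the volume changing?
19683 cm³/s

V = s³
dV/dt = 3s² · ds/dt = 3·27²·9 = 19683 cm³/s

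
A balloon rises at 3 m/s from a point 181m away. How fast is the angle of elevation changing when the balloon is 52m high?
0.015311 rad/s

tan(θ) = y/181
sec²(θ) · dθ/dt = (1/181) · dy/dt
dθ/dt = cos²(θ)/181 · 3 = 181/(181² + 52²) · 3
dθ/dt = 0.015311 rad/s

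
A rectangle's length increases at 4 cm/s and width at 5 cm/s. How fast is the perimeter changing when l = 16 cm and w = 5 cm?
18 cm/s

P = 2(l + w)
dP/dt = 2(dl/dt + dw/dt) = 2(4 + 5) = 18 cm/s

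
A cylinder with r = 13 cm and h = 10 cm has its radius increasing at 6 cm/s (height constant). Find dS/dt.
432π cm²/s

S = 2πrh + 2πr² (lateral + bases)
dS/dt = (2πh + 4πr)·dr/dt = (2π·10 + 4π·13)·6
= 432π cm²/s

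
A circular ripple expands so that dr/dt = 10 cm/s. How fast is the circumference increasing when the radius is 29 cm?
20π cm/s

C = 2πr
dC/dt = 2π · dr/dt = 2π · 10 = 20π cm/s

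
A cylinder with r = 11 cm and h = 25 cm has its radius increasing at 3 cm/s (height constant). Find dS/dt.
282π cm²/s

S = 2πrh + 2πr² (lateral + bases)
dS/dt = (2πh + 4πr)·dr/dt = (2π·25 + 4π·11)·3
= 282π cm²/s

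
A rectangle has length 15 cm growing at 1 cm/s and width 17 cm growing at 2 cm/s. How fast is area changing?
47 cm²/s

A = lw
dA/dt = w·dl/dt + l·dw/dt = 17·1 + 15·2 = 47 cm²/s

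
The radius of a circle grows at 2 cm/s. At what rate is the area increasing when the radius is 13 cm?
52π cm²/s

A = πr²
dA/dt = 2πr · dr/dt = 2π(13)(2) = 52π cm²/s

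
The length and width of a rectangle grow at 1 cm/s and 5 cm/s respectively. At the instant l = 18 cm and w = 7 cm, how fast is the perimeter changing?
12 cm/s

P = 2(l + w)
dP/dt = 2(dl/dt + dw/dt) = 2(1 + 5) = 12 cm/s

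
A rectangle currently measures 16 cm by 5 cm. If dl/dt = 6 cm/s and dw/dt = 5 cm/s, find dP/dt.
22 cm/s

P = 2(l + w)
dP/dt = 2(dl/dt + dw/dt) = 2(6 + 5) = 22 cm/s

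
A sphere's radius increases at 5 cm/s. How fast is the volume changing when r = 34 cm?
23120π cm³/s

V = (4/3)πr³
dV/dt = dV/dr · dr/dt = 4πr² · 5
At r = 34: dV/dt = 23120π cm³/s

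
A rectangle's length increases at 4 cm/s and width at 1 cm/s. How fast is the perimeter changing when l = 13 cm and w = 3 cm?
10 cm/s

P = 2(l + w)
dP/dt = 2(dl/dt + dw/dt) = 2(4 + 1) = 10 cm/s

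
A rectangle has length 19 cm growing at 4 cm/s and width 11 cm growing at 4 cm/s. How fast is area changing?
120 cm²/s

A = lw
dA/dt = w·dl/dt + l·dw/dt = 11·4 + 19·4 = 120 cm²/s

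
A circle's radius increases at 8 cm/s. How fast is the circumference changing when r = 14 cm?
16π cm/s

C = 2πr
dC/dt = 2π · dr/dt = 2π · 8 = 16π cm/s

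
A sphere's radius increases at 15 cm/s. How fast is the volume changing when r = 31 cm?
57660π cm³/s

V = (4/3)πr³
dV/dt = dV/dr · dr/dt = 4πr² · 15
At r = 31: dV/dt = 57660π cm³/s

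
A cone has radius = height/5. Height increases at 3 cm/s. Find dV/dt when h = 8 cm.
192π/25 cm³/s

V = (1/3)π(h/5)²h = πh³/75
dV/dt = πh²/25 · 3
At h = 8: dV/dt = 192π/25 cm³/s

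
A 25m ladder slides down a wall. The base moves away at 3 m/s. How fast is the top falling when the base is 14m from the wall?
14√429/143 ≈ 2.028 m/s

x² + y² = 25²
2x·dx/dt + 2y·dy/dt = 0
dy/dt = -x/y · dx/dt = -14/√429 · 3 = -14√429/143 m/s
The top is descending at 14√429/143 ≈ 2.028 m/s.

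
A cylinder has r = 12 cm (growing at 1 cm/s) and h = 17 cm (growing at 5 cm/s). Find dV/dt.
1128π cm³/s

V = πr²h
dV/dt = 2πrh·dr/dt + πr²·dh/dt
= 2π(12)(17)(1) + π(12)²(5)
= 1128π cm³/s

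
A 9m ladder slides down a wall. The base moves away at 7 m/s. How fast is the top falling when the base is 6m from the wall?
14√5/5 ≈ 6.261 m/s

x² + y² = 9²
2x·dx/dt + 2y·dy/dt = 0
dy/dt = -x/y · dx/dt = -6/(3√5) · 7 = -14√5/5 m/s
The top is descending at 14√5/5 ≈ 6.261 m/s.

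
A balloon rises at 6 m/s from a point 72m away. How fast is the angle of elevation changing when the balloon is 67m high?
0.04466 rad/s

tan(θ) = y/72
sec²(θ) · dθ/dt = (1/72) · dy/dt
dθ/dt = cos²(θ)/72 · 6 = 72/(72² + 67²) · 6
dθ/dt = 0.04466 rad/s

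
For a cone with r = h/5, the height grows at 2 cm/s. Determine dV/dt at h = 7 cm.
98π/25 cm³/s

V = (1/3)π(h/5)²h = πh³/75
dV/dt = πh²/25 · 2
At h = 7: dV/dt = 98π/25 cm³/s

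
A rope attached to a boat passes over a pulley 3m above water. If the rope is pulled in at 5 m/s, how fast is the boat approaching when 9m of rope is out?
15√2/4 ≈ 5.303 m/s

rope² = x² + 3²
x = √(9² - 3²) = 6√2
dx/dt = (rope/x) · d(rope)/dt = (9/(6√2)) · (-5) = -15√2/4 m/s
The boat approaches at 15√2/4 ≈ 5.303 m/s.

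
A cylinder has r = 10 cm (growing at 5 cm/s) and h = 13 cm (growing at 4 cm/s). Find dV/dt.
1700π cm³/s

V = πr²h
dV/dt = 2πrh·dr/dt + πr²·dh/dt
= 2π(10)(13)(5) + π(10)²(4)
= 1700π cm³/s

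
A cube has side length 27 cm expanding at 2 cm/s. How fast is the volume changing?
4374 cm³/s

V = s³
dV/dt = 3s² · ds/dt = 3·27²·2 = 4374 cm³/s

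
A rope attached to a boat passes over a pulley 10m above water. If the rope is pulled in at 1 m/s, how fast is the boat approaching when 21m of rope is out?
21√341/341 ≈ 1.137 m/s

rope² = x² + 10²
x = √(21² - 10²) = √341
dx/dt = (rope/x) · d(rope)/dt = (21/√341) · (-1) = -21√341/341 m/s
The boat approaches at 21√341/341 ≈ 1.137 m/s.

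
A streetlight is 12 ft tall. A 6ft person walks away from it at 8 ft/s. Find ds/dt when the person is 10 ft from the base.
8 ft/s

By similar triangles: 12/(x+s) = 6/s
Solving: s = 6x/6
ds/dt = 6/6 · dx/dt = 1 · 8 = 8 ft/s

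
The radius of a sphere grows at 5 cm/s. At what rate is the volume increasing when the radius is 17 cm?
5780π cm³/s

V = (4/3)πr³
dV/dt = dV/dr · dr/dt = 4πr² · 5
At r = 17: dV/dt = 5780π cm³/s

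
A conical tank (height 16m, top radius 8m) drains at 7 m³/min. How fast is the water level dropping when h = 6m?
7/(9π) ≈ 0.2476 m/min

r/h = 8/16, so r = (1/2)h
V = (1/3)πr²h = (1/3)π((1/2)h)²h = (1/12)πh³
dV/dh = (1/4)πh²
dh/dt = (dV/dt)/(dV/dh) = -7/((1/4)π·6²) = -7/(9π) m/min
The level is dropping at 7/(9π) ≈ 0.2476 m/min.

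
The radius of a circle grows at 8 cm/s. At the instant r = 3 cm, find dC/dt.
16π cm/s

C = 2πr
dC/dt = 2π · dr/dt = 2π · 8 = 16π cm/s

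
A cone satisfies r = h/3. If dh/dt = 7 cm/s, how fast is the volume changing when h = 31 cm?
6727π/9 cm³/s

V = (1/3)π(h/3)²h = πh³/27
dV/dt = πh²/9 · 7
At h = 31: dV/dt = 6727π/9 cm³/s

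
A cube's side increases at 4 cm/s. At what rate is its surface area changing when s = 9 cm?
432 cm²/s

A = 6s²
dA/dt = 12s · ds/dt = 12·9·4 = 432 cm²/s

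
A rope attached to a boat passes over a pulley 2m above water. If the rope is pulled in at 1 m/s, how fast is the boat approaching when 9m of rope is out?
9√77/77 ≈ 1.026 m/s

rope² = x² + 2²
x = √(9² - 2²) = √77
dx/dt = (rope/x) · d(rope)/dt = (9/√77) · (-1) = -9√77/77 m/s
The boat approaches at 9√77/77 ≈ 1.026 m/s.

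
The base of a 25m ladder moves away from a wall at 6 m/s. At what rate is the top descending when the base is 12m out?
72√481/481 ≈ 3.283 m/s

x² + y² = 25²
2x·dx/dt + 2y·dy/dt = 0
dy/dt = -x/y · dx/dt = -12/√481 · 6 = -72√481/481 m/s
The top is descending at 72√481/481 ≈ 3.283 m/s.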